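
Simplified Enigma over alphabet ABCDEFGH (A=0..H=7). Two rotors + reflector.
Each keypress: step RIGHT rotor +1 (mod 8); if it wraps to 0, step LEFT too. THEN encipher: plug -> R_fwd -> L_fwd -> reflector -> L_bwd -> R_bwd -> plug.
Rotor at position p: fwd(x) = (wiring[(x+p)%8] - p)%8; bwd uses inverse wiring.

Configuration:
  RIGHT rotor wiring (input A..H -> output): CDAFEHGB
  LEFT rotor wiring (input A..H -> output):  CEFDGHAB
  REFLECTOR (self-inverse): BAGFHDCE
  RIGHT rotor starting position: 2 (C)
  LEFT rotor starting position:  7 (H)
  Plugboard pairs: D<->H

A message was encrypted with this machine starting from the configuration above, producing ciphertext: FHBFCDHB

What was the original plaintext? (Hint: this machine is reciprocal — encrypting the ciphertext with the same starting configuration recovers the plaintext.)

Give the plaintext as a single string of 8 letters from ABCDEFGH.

Char 1 ('F'): step: R->3, L=7; F->plug->F->R->H->L->B->refl->A->L'->G->R'->E->plug->E
Char 2 ('H'): step: R->4, L=7; H->plug->D->R->F->L->H->refl->E->L'->E->R'->G->plug->G
Char 3 ('B'): step: R->5, L=7; B->plug->B->R->B->L->D->refl->F->L'->C->R'->A->plug->A
Char 4 ('F'): step: R->6, L=7; F->plug->F->R->H->L->B->refl->A->L'->G->R'->G->plug->G
Char 5 ('C'): step: R->7, L=7; C->plug->C->R->E->L->E->refl->H->L'->F->R'->F->plug->F
Char 6 ('D'): step: R->0, L->0 (L advanced); D->plug->H->R->B->L->E->refl->H->L'->F->R'->D->plug->H
Char 7 ('H'): step: R->1, L=0; H->plug->D->R->D->L->D->refl->F->L'->C->R'->A->plug->A
Char 8 ('B'): step: R->2, L=0; B->plug->B->R->D->L->D->refl->F->L'->C->R'->C->plug->C

Answer: EGAGFHAC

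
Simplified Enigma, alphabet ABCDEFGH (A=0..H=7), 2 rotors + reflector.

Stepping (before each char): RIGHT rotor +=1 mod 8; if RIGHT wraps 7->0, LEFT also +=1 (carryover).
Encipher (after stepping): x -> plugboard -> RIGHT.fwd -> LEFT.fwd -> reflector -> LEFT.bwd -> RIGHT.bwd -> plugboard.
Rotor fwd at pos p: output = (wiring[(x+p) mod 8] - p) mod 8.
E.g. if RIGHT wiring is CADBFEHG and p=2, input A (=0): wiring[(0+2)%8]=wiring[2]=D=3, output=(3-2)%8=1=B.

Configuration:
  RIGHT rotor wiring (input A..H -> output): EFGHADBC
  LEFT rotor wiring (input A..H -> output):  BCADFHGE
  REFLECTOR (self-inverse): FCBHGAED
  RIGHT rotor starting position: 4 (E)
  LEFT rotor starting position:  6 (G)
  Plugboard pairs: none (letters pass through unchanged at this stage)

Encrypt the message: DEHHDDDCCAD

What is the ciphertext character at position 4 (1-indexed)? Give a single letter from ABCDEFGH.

Char 1 ('D'): step: R->5, L=6; D->plug->D->R->H->L->B->refl->C->L'->E->R'->B->plug->B
Char 2 ('E'): step: R->6, L=6; E->plug->E->R->A->L->A->refl->F->L'->F->R'->H->plug->H
Char 3 ('H'): step: R->7, L=6; H->plug->H->R->C->L->D->refl->H->L'->G->R'->C->plug->C
Char 4 ('H'): step: R->0, L->7 (L advanced); H->plug->H->R->C->L->D->refl->H->L'->H->R'->D->plug->D

D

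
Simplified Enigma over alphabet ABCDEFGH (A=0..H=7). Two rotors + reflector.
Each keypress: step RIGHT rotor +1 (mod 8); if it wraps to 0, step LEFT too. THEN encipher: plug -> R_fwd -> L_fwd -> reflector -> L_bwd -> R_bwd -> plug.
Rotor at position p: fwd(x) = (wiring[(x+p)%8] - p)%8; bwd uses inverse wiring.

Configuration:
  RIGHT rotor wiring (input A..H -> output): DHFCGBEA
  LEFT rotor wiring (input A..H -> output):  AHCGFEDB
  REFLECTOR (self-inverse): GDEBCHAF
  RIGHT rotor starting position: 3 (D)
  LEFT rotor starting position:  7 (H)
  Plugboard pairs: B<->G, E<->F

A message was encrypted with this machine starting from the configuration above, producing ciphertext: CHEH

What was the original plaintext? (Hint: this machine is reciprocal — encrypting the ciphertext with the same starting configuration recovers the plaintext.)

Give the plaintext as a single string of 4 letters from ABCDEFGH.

Char 1 ('C'): step: R->4, L=7; C->plug->C->R->A->L->C->refl->E->L'->H->R'->E->plug->F
Char 2 ('H'): step: R->5, L=7; H->plug->H->R->B->L->B->refl->D->L'->D->R'->C->plug->C
Char 3 ('E'): step: R->6, L=7; E->plug->F->R->E->L->H->refl->F->L'->G->R'->A->plug->A
Char 4 ('H'): step: R->7, L=7; H->plug->H->R->F->L->G->refl->A->L'->C->R'->G->plug->B

Answer: FCAB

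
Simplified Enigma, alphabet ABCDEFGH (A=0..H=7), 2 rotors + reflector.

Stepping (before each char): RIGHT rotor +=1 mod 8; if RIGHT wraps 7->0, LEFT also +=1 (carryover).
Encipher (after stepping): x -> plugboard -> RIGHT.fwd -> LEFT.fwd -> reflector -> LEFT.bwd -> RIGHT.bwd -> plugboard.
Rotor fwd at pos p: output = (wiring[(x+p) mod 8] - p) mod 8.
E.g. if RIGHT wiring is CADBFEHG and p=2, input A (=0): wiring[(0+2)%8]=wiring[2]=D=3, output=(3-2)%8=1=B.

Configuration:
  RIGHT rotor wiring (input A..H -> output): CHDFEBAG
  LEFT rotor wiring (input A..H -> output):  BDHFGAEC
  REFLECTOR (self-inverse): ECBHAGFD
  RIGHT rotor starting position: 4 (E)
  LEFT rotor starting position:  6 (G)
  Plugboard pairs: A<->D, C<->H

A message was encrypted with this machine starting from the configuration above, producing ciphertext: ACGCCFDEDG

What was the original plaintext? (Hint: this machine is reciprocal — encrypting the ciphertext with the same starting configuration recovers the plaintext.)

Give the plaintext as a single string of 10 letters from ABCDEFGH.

Answer: EBFFDAECCA

Derivation:
Char 1 ('A'): step: R->5, L=6; A->plug->D->R->F->L->H->refl->D->L'->C->R'->E->plug->E
Char 2 ('C'): step: R->6, L=6; C->plug->H->R->D->L->F->refl->G->L'->A->R'->B->plug->B
Char 3 ('G'): step: R->7, L=6; G->plug->G->R->C->L->D->refl->H->L'->F->R'->F->plug->F
Char 4 ('C'): step: R->0, L->7 (L advanced); C->plug->H->R->G->L->B->refl->C->L'->B->R'->F->plug->F
Char 5 ('C'): step: R->1, L=7; C->plug->H->R->B->L->C->refl->B->L'->G->R'->A->plug->D
Char 6 ('F'): step: R->2, L=7; F->plug->F->R->E->L->G->refl->F->L'->H->R'->D->plug->A
Char 7 ('D'): step: R->3, L=7; D->plug->A->R->C->L->E->refl->A->L'->D->R'->E->plug->E
Char 8 ('E'): step: R->4, L=7; E->plug->E->R->G->L->B->refl->C->L'->B->R'->H->plug->C
Char 9 ('D'): step: R->5, L=7; D->plug->A->R->E->L->G->refl->F->L'->H->R'->H->plug->C
Char 10 ('G'): step: R->6, L=7; G->plug->G->R->G->L->B->refl->C->L'->B->R'->D->plug->A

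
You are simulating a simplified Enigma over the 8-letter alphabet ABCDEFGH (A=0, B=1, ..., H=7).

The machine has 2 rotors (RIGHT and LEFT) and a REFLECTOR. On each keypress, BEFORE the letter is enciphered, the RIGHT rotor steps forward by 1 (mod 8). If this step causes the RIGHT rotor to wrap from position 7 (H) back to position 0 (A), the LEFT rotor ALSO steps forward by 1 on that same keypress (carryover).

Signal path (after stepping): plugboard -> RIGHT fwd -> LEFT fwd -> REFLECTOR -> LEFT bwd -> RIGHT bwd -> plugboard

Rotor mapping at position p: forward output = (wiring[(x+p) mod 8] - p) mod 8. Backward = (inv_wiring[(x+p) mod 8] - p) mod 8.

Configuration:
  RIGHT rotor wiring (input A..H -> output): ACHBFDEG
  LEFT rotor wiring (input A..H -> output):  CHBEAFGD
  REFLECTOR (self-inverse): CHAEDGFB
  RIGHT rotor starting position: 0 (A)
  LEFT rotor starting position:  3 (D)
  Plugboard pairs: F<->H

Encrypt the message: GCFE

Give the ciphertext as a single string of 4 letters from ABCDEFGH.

Answer: CGBD

Derivation:
Char 1 ('G'): step: R->1, L=3; G->plug->G->R->F->L->H->refl->B->L'->A->R'->C->plug->C
Char 2 ('C'): step: R->2, L=3; C->plug->C->R->D->L->D->refl->E->L'->G->R'->G->plug->G
Char 3 ('F'): step: R->3, L=3; F->plug->H->R->E->L->A->refl->C->L'->C->R'->B->plug->B
Char 4 ('E'): step: R->4, L=3; E->plug->E->R->E->L->A->refl->C->L'->C->R'->D->plug->D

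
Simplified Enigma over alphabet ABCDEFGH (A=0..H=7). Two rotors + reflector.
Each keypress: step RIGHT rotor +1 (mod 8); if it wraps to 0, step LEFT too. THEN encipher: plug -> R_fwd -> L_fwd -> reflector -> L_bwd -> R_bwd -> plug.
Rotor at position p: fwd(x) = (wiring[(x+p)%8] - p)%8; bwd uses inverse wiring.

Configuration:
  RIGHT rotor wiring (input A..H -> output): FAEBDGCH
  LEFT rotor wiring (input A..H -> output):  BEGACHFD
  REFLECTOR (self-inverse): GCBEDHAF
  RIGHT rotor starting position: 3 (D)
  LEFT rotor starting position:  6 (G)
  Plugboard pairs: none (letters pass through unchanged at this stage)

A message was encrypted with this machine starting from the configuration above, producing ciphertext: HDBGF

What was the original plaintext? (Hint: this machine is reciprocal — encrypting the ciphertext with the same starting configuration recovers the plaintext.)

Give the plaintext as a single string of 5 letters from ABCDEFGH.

Char 1 ('H'): step: R->4, L=6; H->plug->H->R->F->L->C->refl->B->L'->H->R'->A->plug->A
Char 2 ('D'): step: R->5, L=6; D->plug->D->R->A->L->H->refl->F->L'->B->R'->A->plug->A
Char 3 ('B'): step: R->6, L=6; B->plug->B->R->B->L->F->refl->H->L'->A->R'->H->plug->H
Char 4 ('G'): step: R->7, L=6; G->plug->G->R->H->L->B->refl->C->L'->F->R'->D->plug->D
Char 5 ('F'): step: R->0, L->7 (L advanced); F->plug->F->R->G->L->A->refl->G->L'->H->R'->H->plug->H

Answer: AAHDH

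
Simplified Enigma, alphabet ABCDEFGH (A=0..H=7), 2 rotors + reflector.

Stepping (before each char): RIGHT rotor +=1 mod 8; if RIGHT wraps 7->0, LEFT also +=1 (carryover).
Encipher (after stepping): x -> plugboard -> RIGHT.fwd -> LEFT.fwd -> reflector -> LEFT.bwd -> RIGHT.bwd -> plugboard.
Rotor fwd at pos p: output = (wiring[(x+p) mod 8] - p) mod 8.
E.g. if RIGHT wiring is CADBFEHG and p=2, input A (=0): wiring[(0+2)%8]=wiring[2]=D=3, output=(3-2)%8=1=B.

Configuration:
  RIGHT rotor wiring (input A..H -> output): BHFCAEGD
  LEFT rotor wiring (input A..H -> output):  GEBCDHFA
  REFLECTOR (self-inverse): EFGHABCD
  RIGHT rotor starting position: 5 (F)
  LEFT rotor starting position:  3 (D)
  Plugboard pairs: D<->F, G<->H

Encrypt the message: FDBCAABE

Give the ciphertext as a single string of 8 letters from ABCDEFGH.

Answer: HBDGGHHC

Derivation:
Char 1 ('F'): step: R->6, L=3; F->plug->D->R->B->L->A->refl->E->L'->C->R'->G->plug->H
Char 2 ('D'): step: R->7, L=3; D->plug->F->R->B->L->A->refl->E->L'->C->R'->B->plug->B
Char 3 ('B'): step: R->0, L->4 (L advanced); B->plug->B->R->H->L->G->refl->C->L'->E->R'->F->plug->D
Char 4 ('C'): step: R->1, L=4; C->plug->C->R->B->L->D->refl->H->L'->A->R'->H->plug->G
Char 5 ('A'): step: R->2, L=4; A->plug->A->R->D->L->E->refl->A->L'->F->R'->H->plug->G
Char 6 ('A'): step: R->3, L=4; A->plug->A->R->H->L->G->refl->C->L'->E->R'->G->plug->H
Char 7 ('B'): step: R->4, L=4; B->plug->B->R->A->L->H->refl->D->L'->B->R'->G->plug->H
Char 8 ('E'): step: R->5, L=4; E->plug->E->R->C->L->B->refl->F->L'->G->R'->C->plug->C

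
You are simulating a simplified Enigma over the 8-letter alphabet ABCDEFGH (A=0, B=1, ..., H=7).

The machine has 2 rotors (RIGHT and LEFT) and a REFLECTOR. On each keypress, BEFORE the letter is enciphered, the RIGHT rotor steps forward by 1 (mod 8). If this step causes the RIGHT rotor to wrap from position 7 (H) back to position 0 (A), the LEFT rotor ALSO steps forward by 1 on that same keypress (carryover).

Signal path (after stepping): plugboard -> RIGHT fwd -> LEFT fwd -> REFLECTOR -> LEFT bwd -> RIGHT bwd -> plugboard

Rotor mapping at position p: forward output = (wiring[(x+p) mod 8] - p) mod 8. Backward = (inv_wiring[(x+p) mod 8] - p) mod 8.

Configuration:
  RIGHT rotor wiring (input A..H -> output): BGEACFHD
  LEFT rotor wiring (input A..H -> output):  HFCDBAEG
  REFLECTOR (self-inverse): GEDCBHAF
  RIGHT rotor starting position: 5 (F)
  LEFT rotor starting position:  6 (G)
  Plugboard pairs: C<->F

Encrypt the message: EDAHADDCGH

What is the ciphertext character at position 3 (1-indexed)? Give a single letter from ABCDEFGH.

Char 1 ('E'): step: R->6, L=6; E->plug->E->R->G->L->D->refl->C->L'->H->R'->H->plug->H
Char 2 ('D'): step: R->7, L=6; D->plug->D->R->F->L->F->refl->H->L'->D->R'->F->plug->C
Char 3 ('A'): step: R->0, L->7 (L advanced); A->plug->A->R->B->L->A->refl->G->L'->C->R'->E->plug->E

E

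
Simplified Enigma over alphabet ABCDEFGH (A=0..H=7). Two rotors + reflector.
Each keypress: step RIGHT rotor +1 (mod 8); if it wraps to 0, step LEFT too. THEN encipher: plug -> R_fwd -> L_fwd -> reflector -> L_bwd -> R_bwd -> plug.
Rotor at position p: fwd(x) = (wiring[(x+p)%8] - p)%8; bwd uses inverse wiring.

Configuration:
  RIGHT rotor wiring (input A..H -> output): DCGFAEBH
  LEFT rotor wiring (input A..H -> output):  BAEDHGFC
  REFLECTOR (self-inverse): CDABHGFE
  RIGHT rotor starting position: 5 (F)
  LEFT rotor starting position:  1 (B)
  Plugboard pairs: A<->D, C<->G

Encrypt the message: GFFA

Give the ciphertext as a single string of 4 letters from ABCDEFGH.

Answer: EECH

Derivation:
Char 1 ('G'): step: R->6, L=1; G->plug->C->R->F->L->E->refl->H->L'->A->R'->E->plug->E
Char 2 ('F'): step: R->7, L=1; F->plug->F->R->B->L->D->refl->B->L'->G->R'->E->plug->E
Char 3 ('F'): step: R->0, L->2 (L advanced); F->plug->F->R->E->L->D->refl->B->L'->B->R'->G->plug->C
Char 4 ('A'): step: R->1, L=2; A->plug->D->R->H->L->G->refl->F->L'->C->R'->H->plug->H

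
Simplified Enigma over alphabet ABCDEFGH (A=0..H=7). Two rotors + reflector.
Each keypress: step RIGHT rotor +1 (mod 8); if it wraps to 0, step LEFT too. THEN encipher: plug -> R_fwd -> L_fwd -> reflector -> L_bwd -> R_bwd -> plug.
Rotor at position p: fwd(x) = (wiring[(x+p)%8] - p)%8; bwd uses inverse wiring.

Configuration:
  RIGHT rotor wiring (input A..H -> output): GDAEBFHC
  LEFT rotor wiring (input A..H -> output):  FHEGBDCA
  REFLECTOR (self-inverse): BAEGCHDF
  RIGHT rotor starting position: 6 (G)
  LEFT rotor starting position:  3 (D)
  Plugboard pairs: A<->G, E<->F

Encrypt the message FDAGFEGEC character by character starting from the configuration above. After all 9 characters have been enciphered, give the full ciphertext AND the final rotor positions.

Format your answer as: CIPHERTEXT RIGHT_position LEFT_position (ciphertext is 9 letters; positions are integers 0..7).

Char 1 ('F'): step: R->7, L=3; F->plug->E->R->F->L->C->refl->E->L'->G->R'->G->plug->A
Char 2 ('D'): step: R->0, L->4 (L advanced); D->plug->D->R->E->L->B->refl->A->L'->G->R'->A->plug->G
Char 3 ('A'): step: R->1, L=4; A->plug->G->R->B->L->H->refl->F->L'->A->R'->D->plug->D
Char 4 ('G'): step: R->2, L=4; G->plug->A->R->G->L->A->refl->B->L'->E->R'->G->plug->A
Char 5 ('F'): step: R->3, L=4; F->plug->E->R->H->L->C->refl->E->L'->D->R'->F->plug->E
Char 6 ('E'): step: R->4, L=4; E->plug->F->R->H->L->C->refl->E->L'->D->R'->C->plug->C
Char 7 ('G'): step: R->5, L=4; G->plug->A->R->A->L->F->refl->H->L'->B->R'->D->plug->D
Char 8 ('E'): step: R->6, L=4; E->plug->F->R->G->L->A->refl->B->L'->E->R'->B->plug->B
Char 9 ('C'): step: R->7, L=4; C->plug->C->R->E->L->B->refl->A->L'->G->R'->G->plug->A
Final: ciphertext=AGDAECDBA, RIGHT=7, LEFT=4

Answer: AGDAECDBA 7 4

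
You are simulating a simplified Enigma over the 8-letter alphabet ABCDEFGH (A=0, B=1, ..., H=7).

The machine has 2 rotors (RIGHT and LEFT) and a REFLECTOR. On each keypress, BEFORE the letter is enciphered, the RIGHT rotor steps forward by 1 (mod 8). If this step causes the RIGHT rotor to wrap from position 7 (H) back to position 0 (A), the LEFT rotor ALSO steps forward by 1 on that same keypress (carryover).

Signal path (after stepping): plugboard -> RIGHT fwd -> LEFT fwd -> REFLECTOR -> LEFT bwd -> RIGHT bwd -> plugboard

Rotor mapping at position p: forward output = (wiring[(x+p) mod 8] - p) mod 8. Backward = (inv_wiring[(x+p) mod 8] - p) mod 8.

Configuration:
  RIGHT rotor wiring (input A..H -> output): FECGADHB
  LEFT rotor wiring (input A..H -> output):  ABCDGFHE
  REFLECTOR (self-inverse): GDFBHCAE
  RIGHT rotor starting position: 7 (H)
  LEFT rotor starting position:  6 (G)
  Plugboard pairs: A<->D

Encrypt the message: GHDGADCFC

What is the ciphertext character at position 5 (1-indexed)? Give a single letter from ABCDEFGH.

Char 1 ('G'): step: R->0, L->7 (L advanced); G->plug->G->R->H->L->A->refl->G->L'->G->R'->D->plug->A
Char 2 ('H'): step: R->1, L=7; H->plug->H->R->E->L->E->refl->H->L'->F->R'->C->plug->C
Char 3 ('D'): step: R->2, L=7; D->plug->A->R->A->L->F->refl->C->L'->C->R'->H->plug->H
Char 4 ('G'): step: R->3, L=7; G->plug->G->R->B->L->B->refl->D->L'->D->R'->A->plug->D
Char 5 ('A'): step: R->4, L=7; A->plug->D->R->F->L->H->refl->E->L'->E->R'->A->plug->D

D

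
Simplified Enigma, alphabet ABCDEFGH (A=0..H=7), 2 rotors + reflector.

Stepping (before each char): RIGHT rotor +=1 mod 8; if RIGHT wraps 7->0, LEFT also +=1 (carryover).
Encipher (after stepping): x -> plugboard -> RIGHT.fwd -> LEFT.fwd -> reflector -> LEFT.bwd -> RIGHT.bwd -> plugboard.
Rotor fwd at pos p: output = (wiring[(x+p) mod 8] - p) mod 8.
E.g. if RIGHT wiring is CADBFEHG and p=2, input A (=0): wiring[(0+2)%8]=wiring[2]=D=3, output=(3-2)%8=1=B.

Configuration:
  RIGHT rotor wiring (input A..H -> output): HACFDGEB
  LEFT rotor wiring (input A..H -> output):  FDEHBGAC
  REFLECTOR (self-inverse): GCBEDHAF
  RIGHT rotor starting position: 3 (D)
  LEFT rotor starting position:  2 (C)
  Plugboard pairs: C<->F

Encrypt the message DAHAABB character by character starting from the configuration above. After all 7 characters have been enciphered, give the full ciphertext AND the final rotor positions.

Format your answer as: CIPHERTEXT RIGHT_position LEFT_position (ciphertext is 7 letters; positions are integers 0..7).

Answer: CDCFDHD 2 3

Derivation:
Char 1 ('D'): step: R->4, L=2; D->plug->D->R->F->L->A->refl->G->L'->E->R'->F->plug->C
Char 2 ('A'): step: R->5, L=2; A->plug->A->R->B->L->F->refl->H->L'->C->R'->D->plug->D
Char 3 ('H'): step: R->6, L=2; H->plug->H->R->A->L->C->refl->B->L'->H->R'->F->plug->C
Char 4 ('A'): step: R->7, L=2; A->plug->A->R->C->L->H->refl->F->L'->B->R'->C->plug->F
Char 5 ('A'): step: R->0, L->3 (L advanced); A->plug->A->R->H->L->B->refl->C->L'->F->R'->D->plug->D
Char 6 ('B'): step: R->1, L=3; B->plug->B->R->B->L->G->refl->A->L'->G->R'->H->plug->H
Char 7 ('B'): step: R->2, L=3; B->plug->B->R->D->L->F->refl->H->L'->E->R'->D->plug->D
Final: ciphertext=CDCFDHD, RIGHT=2, LEFT=3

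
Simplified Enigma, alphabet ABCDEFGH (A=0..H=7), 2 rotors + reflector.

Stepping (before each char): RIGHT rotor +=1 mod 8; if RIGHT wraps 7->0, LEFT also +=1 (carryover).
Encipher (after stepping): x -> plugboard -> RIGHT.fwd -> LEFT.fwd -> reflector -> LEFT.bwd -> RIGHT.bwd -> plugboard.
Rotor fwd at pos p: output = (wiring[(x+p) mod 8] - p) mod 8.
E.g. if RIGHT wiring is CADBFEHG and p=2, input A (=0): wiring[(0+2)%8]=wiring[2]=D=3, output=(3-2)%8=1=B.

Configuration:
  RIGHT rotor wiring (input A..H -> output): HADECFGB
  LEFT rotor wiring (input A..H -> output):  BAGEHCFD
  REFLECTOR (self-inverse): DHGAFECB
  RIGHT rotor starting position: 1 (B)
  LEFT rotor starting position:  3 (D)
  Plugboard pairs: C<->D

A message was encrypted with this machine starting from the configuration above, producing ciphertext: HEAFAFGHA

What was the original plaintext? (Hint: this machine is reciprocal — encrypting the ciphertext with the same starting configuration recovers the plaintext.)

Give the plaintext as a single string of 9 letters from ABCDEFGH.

Answer: AABBCEHCH

Derivation:
Char 1 ('H'): step: R->2, L=3; H->plug->H->R->G->L->F->refl->E->L'->B->R'->A->plug->A
Char 2 ('E'): step: R->3, L=3; E->plug->E->R->G->L->F->refl->E->L'->B->R'->A->plug->A
Char 3 ('A'): step: R->4, L=3; A->plug->A->R->G->L->F->refl->E->L'->B->R'->B->plug->B
Char 4 ('F'): step: R->5, L=3; F->plug->F->R->G->L->F->refl->E->L'->B->R'->B->plug->B
Char 5 ('A'): step: R->6, L=3; A->plug->A->R->A->L->B->refl->H->L'->C->R'->D->plug->C
Char 6 ('F'): step: R->7, L=3; F->plug->F->R->D->L->C->refl->G->L'->F->R'->E->plug->E
Char 7 ('G'): step: R->0, L->4 (L advanced); G->plug->G->R->G->L->C->refl->G->L'->B->R'->H->plug->H
Char 8 ('H'): step: R->1, L=4; H->plug->H->R->G->L->C->refl->G->L'->B->R'->D->plug->C
Char 9 ('A'): step: R->2, L=4; A->plug->A->R->B->L->G->refl->C->L'->G->R'->H->plug->H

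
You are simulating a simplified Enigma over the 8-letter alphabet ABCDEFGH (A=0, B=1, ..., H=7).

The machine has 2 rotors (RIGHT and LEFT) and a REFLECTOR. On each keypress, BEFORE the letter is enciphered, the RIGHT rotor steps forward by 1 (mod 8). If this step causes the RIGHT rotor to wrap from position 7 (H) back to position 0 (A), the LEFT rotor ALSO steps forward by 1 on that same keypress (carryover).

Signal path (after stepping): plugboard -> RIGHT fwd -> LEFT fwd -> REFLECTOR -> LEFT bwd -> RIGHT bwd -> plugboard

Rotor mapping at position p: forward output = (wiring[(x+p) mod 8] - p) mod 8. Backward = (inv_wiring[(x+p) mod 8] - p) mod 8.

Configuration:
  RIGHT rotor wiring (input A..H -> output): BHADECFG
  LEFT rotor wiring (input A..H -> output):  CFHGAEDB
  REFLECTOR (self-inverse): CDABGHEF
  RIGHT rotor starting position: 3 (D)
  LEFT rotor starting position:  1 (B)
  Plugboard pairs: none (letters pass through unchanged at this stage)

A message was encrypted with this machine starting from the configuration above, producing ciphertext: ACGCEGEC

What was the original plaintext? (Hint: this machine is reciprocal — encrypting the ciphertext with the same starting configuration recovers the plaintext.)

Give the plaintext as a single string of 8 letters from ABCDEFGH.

Char 1 ('A'): step: R->4, L=1; A->plug->A->R->A->L->E->refl->G->L'->B->R'->C->plug->C
Char 2 ('C'): step: R->5, L=1; C->plug->C->R->B->L->G->refl->E->L'->A->R'->B->plug->B
Char 3 ('G'): step: R->6, L=1; G->plug->G->R->G->L->A->refl->C->L'->F->R'->F->plug->F
Char 4 ('C'): step: R->7, L=1; C->plug->C->R->A->L->E->refl->G->L'->B->R'->D->plug->D
Char 5 ('E'): step: R->0, L->2 (L advanced); E->plug->E->R->E->L->B->refl->D->L'->H->R'->B->plug->B
Char 6 ('G'): step: R->1, L=2; G->plug->G->R->F->L->H->refl->F->L'->A->R'->H->plug->H
Char 7 ('E'): step: R->2, L=2; E->plug->E->R->D->L->C->refl->A->L'->G->R'->A->plug->A
Char 8 ('C'): step: R->3, L=2; C->plug->C->R->H->L->D->refl->B->L'->E->R'->G->plug->G

Answer: CBFDBHAG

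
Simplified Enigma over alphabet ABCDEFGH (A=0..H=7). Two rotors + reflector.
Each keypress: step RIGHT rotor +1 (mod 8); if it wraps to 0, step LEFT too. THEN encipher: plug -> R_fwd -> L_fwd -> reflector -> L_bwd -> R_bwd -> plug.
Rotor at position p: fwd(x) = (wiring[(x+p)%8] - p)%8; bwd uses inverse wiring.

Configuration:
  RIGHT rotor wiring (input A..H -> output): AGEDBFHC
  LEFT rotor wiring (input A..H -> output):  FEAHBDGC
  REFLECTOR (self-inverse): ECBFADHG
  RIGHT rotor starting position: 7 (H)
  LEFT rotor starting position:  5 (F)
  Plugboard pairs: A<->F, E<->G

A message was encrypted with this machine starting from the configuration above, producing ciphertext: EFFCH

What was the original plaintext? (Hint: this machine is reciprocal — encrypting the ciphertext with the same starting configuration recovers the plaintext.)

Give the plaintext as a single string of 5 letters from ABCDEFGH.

Answer: BGDED

Derivation:
Char 1 ('E'): step: R->0, L->6 (L advanced); E->plug->G->R->H->L->F->refl->D->L'->G->R'->B->plug->B
Char 2 ('F'): step: R->1, L=6; F->plug->A->R->F->L->B->refl->C->L'->E->R'->E->plug->G
Char 3 ('F'): step: R->2, L=6; F->plug->A->R->C->L->H->refl->G->L'->D->R'->D->plug->D
Char 4 ('C'): step: R->3, L=6; C->plug->C->R->C->L->H->refl->G->L'->D->R'->G->plug->E
Char 5 ('H'): step: R->4, L=6; H->plug->H->R->H->L->F->refl->D->L'->G->R'->D->plug->D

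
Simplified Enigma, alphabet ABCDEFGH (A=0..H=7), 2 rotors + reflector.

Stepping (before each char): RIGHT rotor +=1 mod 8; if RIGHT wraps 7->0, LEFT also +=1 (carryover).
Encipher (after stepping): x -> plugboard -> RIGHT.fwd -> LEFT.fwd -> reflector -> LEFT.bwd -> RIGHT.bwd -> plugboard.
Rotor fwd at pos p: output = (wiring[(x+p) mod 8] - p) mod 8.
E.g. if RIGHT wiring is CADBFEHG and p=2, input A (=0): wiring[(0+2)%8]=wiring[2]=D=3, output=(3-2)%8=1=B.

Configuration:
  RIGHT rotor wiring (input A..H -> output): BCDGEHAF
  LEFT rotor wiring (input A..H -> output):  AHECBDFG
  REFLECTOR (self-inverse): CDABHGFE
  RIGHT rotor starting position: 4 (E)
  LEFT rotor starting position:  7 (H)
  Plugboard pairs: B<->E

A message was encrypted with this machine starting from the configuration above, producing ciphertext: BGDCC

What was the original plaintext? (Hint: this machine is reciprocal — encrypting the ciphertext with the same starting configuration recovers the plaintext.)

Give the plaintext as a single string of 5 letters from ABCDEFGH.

Answer: AFHGG

Derivation:
Char 1 ('B'): step: R->5, L=7; B->plug->E->R->F->L->C->refl->A->L'->C->R'->A->plug->A
Char 2 ('G'): step: R->6, L=7; G->plug->G->R->G->L->E->refl->H->L'->A->R'->F->plug->F
Char 3 ('D'): step: R->7, L=7; D->plug->D->R->E->L->D->refl->B->L'->B->R'->H->plug->H
Char 4 ('C'): step: R->0, L->0 (L advanced); C->plug->C->R->D->L->C->refl->A->L'->A->R'->G->plug->G
Char 5 ('C'): step: R->1, L=0; C->plug->C->R->F->L->D->refl->B->L'->E->R'->G->plug->G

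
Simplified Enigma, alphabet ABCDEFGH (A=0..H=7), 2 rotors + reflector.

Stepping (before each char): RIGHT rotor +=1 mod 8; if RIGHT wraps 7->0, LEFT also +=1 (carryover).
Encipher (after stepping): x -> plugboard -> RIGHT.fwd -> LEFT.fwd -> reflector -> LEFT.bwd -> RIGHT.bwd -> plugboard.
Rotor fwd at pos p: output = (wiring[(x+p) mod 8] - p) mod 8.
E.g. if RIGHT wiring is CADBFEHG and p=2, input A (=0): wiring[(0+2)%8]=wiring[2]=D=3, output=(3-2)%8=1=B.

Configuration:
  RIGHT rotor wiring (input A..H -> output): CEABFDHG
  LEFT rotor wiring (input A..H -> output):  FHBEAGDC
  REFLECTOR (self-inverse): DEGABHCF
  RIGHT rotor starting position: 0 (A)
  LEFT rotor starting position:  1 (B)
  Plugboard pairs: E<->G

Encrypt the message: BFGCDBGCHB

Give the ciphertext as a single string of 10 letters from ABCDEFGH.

Answer: FCDEHHDEGE

Derivation:
Char 1 ('B'): step: R->1, L=1; B->plug->B->R->H->L->E->refl->B->L'->G->R'->F->plug->F
Char 2 ('F'): step: R->2, L=1; F->plug->F->R->E->L->F->refl->H->L'->D->R'->C->plug->C
Char 3 ('G'): step: R->3, L=1; G->plug->E->R->D->L->H->refl->F->L'->E->R'->D->plug->D
Char 4 ('C'): step: R->4, L=1; C->plug->C->R->D->L->H->refl->F->L'->E->R'->G->plug->E
Char 5 ('D'): step: R->5, L=1; D->plug->D->R->F->L->C->refl->G->L'->A->R'->H->plug->H
Char 6 ('B'): step: R->6, L=1; B->plug->B->R->A->L->G->refl->C->L'->F->R'->H->plug->H
Char 7 ('G'): step: R->7, L=1; G->plug->E->R->C->L->D->refl->A->L'->B->R'->D->plug->D
Char 8 ('C'): step: R->0, L->2 (L advanced); C->plug->C->R->A->L->H->refl->F->L'->H->R'->G->plug->E
Char 9 ('H'): step: R->1, L=2; H->plug->H->R->B->L->C->refl->G->L'->C->R'->E->plug->G
Char 10 ('B'): step: R->2, L=2; B->plug->B->R->H->L->F->refl->H->L'->A->R'->G->plug->E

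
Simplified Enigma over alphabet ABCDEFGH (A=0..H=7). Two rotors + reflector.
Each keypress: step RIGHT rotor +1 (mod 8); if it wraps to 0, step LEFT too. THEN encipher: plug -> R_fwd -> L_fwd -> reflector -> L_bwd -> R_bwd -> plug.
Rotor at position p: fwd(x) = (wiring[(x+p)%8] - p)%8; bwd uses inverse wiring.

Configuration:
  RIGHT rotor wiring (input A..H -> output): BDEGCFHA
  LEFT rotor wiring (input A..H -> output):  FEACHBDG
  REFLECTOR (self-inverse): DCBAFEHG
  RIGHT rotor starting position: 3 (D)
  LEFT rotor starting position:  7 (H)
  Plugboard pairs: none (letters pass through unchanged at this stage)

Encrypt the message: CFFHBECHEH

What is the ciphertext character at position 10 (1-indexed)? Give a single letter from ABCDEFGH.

Char 1 ('C'): step: R->4, L=7; C->plug->C->R->D->L->B->refl->C->L'->G->R'->A->plug->A
Char 2 ('F'): step: R->5, L=7; F->plug->F->R->H->L->E->refl->F->L'->C->R'->B->plug->B
Char 3 ('F'): step: R->6, L=7; F->plug->F->R->A->L->H->refl->G->L'->B->R'->A->plug->A
Char 4 ('H'): step: R->7, L=7; H->plug->H->R->A->L->H->refl->G->L'->B->R'->A->plug->A
Char 5 ('B'): step: R->0, L->0 (L advanced); B->plug->B->R->D->L->C->refl->B->L'->F->R'->F->plug->F
Char 6 ('E'): step: R->1, L=0; E->plug->E->R->E->L->H->refl->G->L'->H->R'->G->plug->G
Char 7 ('C'): step: R->2, L=0; C->plug->C->R->A->L->F->refl->E->L'->B->R'->H->plug->H
Char 8 ('H'): step: R->3, L=0; H->plug->H->R->B->L->E->refl->F->L'->A->R'->G->plug->G
Char 9 ('E'): step: R->4, L=0; E->plug->E->R->F->L->B->refl->C->L'->D->R'->C->plug->C
Char 10 ('H'): step: R->5, L=0; H->plug->H->R->F->L->B->refl->C->L'->D->R'->C->plug->C

C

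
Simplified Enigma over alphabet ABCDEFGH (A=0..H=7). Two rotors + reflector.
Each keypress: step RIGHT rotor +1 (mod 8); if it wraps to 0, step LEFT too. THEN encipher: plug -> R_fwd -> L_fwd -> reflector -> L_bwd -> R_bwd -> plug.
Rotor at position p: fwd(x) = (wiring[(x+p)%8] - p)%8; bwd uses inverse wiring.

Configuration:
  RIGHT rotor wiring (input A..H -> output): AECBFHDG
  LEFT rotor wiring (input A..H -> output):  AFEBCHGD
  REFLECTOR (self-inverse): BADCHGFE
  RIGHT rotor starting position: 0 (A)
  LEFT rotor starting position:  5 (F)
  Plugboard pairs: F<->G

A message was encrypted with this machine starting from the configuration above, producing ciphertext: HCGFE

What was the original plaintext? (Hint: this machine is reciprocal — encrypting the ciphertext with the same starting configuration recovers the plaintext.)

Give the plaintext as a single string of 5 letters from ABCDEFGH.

Answer: GAAHA

Derivation:
Char 1 ('H'): step: R->1, L=5; H->plug->H->R->H->L->F->refl->G->L'->C->R'->F->plug->G
Char 2 ('C'): step: R->2, L=5; C->plug->C->R->D->L->D->refl->C->L'->A->R'->A->plug->A
Char 3 ('G'): step: R->3, L=5; G->plug->F->R->F->L->H->refl->E->L'->G->R'->A->plug->A
Char 4 ('F'): step: R->4, L=5; F->plug->G->R->G->L->E->refl->H->L'->F->R'->H->plug->H
Char 5 ('E'): step: R->5, L=5; E->plug->E->R->H->L->F->refl->G->L'->C->R'->A->plug->A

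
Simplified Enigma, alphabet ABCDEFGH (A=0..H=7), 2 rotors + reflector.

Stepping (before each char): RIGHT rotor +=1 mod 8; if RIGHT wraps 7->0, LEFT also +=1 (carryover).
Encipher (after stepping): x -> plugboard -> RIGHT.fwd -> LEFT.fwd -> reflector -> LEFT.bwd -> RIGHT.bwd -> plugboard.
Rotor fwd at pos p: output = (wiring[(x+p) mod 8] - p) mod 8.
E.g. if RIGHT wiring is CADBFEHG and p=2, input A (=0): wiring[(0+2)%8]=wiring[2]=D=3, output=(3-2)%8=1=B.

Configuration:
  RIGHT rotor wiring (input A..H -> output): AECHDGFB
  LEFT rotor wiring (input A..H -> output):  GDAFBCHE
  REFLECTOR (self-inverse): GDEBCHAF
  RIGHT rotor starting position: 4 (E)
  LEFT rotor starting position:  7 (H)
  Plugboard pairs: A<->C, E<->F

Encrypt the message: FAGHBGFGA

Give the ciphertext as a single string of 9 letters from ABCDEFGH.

Char 1 ('F'): step: R->5, L=7; F->plug->E->R->H->L->A->refl->G->L'->E->R'->C->plug->A
Char 2 ('A'): step: R->6, L=7; A->plug->C->R->C->L->E->refl->C->L'->F->R'->G->plug->G
Char 3 ('G'): step: R->7, L=7; G->plug->G->R->H->L->A->refl->G->L'->E->R'->F->plug->E
Char 4 ('H'): step: R->0, L->0 (L advanced); H->plug->H->R->B->L->D->refl->B->L'->E->R'->B->plug->B
Char 5 ('B'): step: R->1, L=0; B->plug->B->R->B->L->D->refl->B->L'->E->R'->F->plug->E
Char 6 ('G'): step: R->2, L=0; G->plug->G->R->G->L->H->refl->F->L'->D->R'->E->plug->F
Char 7 ('F'): step: R->3, L=0; F->plug->E->R->G->L->H->refl->F->L'->D->R'->C->plug->A
Char 8 ('G'): step: R->4, L=0; G->plug->G->R->G->L->H->refl->F->L'->D->R'->H->plug->H
Char 9 ('A'): step: R->5, L=0; A->plug->C->R->E->L->B->refl->D->L'->B->R'->A->plug->C

Answer: AGEBEFAHC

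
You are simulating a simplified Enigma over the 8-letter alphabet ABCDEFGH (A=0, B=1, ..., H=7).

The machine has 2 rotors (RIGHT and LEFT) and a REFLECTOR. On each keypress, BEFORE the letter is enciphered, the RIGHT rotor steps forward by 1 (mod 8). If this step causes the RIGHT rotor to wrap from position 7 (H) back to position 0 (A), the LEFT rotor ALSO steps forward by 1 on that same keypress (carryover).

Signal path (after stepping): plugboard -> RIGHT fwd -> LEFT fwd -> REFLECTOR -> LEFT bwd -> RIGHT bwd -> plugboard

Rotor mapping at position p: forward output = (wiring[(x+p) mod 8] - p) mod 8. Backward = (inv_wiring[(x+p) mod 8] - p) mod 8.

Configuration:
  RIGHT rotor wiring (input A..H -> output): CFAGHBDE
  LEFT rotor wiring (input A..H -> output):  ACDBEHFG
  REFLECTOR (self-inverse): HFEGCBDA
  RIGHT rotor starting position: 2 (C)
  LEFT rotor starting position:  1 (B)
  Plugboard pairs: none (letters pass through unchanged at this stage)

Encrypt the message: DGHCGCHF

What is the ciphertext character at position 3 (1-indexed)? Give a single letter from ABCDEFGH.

Char 1 ('D'): step: R->3, L=1; D->plug->D->R->A->L->B->refl->F->L'->G->R'->C->plug->C
Char 2 ('G'): step: R->4, L=1; G->plug->G->R->E->L->G->refl->D->L'->D->R'->A->plug->A
Char 3 ('H'): step: R->5, L=1; H->plug->H->R->C->L->A->refl->H->L'->H->R'->C->plug->C

C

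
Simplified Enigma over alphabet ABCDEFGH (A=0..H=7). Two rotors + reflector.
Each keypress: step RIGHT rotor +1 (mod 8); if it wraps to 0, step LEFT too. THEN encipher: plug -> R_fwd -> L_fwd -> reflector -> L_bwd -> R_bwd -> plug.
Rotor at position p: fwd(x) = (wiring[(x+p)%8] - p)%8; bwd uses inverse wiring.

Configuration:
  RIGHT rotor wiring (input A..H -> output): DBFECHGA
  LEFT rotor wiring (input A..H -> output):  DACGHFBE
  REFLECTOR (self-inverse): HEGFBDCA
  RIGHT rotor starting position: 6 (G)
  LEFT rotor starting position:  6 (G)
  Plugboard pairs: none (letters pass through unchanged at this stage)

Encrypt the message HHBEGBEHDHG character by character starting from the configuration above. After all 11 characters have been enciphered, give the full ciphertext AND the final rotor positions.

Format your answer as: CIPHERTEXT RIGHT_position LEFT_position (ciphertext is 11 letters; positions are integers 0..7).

Char 1 ('H'): step: R->7, L=6; H->plug->H->R->H->L->H->refl->A->L'->F->R'->E->plug->E
Char 2 ('H'): step: R->0, L->7 (L advanced); H->plug->H->R->A->L->F->refl->D->L'->D->R'->A->plug->A
Char 3 ('B'): step: R->1, L=7; B->plug->B->R->E->L->H->refl->A->L'->F->R'->F->plug->F
Char 4 ('E'): step: R->2, L=7; E->plug->E->R->E->L->H->refl->A->L'->F->R'->D->plug->D
Char 5 ('G'): step: R->3, L=7; G->plug->G->R->G->L->G->refl->C->L'->H->R'->B->plug->B
Char 6 ('B'): step: R->4, L=7; B->plug->B->R->D->L->D->refl->F->L'->A->R'->H->plug->H
Char 7 ('E'): step: R->5, L=7; E->plug->E->R->E->L->H->refl->A->L'->F->R'->H->plug->H
Char 8 ('H'): step: R->6, L=7; H->plug->H->R->B->L->E->refl->B->L'->C->R'->B->plug->B
Char 9 ('D'): step: R->7, L=7; D->plug->D->R->G->L->G->refl->C->L'->H->R'->H->plug->H
Char 10 ('H'): step: R->0, L->0 (L advanced); H->plug->H->R->A->L->D->refl->F->L'->F->R'->C->plug->C
Char 11 ('G'): step: R->1, L=0; G->plug->G->R->H->L->E->refl->B->L'->G->R'->E->plug->E
Final: ciphertext=EAFDBHHBHCE, RIGHT=1, LEFT=0

Answer: EAFDBHHBHCE 1 0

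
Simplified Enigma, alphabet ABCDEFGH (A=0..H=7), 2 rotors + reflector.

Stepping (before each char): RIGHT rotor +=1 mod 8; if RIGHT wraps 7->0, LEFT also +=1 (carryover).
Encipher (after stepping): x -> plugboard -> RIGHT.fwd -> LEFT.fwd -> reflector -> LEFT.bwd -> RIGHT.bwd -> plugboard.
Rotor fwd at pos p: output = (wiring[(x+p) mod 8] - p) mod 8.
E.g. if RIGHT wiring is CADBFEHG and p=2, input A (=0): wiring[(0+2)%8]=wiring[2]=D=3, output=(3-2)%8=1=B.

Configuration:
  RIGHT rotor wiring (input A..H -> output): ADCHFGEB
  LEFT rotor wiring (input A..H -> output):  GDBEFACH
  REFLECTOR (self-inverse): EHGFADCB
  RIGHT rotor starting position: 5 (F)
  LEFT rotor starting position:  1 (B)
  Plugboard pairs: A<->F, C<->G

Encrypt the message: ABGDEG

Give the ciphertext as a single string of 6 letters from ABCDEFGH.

Char 1 ('A'): step: R->6, L=1; A->plug->F->R->B->L->A->refl->E->L'->D->R'->B->plug->B
Char 2 ('B'): step: R->7, L=1; B->plug->B->R->B->L->A->refl->E->L'->D->R'->D->plug->D
Char 3 ('G'): step: R->0, L->2 (L advanced); G->plug->C->R->C->L->D->refl->F->L'->F->R'->E->plug->E
Char 4 ('D'): step: R->1, L=2; D->plug->D->R->E->L->A->refl->E->L'->G->R'->C->plug->G
Char 5 ('E'): step: R->2, L=2; E->plug->E->R->C->L->D->refl->F->L'->F->R'->B->plug->B
Char 6 ('G'): step: R->3, L=2; G->plug->C->R->D->L->G->refl->C->L'->B->R'->D->plug->D

Answer: BDEGBD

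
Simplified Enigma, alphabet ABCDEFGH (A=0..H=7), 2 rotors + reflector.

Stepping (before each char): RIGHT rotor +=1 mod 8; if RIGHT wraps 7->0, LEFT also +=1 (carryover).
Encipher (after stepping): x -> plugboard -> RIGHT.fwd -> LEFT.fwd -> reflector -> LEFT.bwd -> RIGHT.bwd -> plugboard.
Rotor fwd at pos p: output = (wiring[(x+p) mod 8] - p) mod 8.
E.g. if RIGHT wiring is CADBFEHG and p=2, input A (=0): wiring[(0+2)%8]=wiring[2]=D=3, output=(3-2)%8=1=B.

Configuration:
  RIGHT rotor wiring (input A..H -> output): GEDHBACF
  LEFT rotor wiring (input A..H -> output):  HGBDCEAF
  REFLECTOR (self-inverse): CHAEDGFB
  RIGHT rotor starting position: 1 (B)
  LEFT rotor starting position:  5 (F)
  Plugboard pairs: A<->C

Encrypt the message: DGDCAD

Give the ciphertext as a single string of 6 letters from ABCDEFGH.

Char 1 ('D'): step: R->2, L=5; D->plug->D->R->G->L->G->refl->F->L'->H->R'->C->plug->A
Char 2 ('G'): step: R->3, L=5; G->plug->G->R->B->L->D->refl->E->L'->F->R'->C->plug->A
Char 3 ('D'): step: R->4, L=5; D->plug->D->R->B->L->D->refl->E->L'->F->R'->A->plug->C
Char 4 ('C'): step: R->5, L=5; C->plug->A->R->D->L->C->refl->A->L'->C->R'->G->plug->G
Char 5 ('A'): step: R->6, L=5; A->plug->C->R->A->L->H->refl->B->L'->E->R'->A->plug->C
Char 6 ('D'): step: R->7, L=5; D->plug->D->R->E->L->B->refl->H->L'->A->R'->E->plug->E

Answer: AACGCE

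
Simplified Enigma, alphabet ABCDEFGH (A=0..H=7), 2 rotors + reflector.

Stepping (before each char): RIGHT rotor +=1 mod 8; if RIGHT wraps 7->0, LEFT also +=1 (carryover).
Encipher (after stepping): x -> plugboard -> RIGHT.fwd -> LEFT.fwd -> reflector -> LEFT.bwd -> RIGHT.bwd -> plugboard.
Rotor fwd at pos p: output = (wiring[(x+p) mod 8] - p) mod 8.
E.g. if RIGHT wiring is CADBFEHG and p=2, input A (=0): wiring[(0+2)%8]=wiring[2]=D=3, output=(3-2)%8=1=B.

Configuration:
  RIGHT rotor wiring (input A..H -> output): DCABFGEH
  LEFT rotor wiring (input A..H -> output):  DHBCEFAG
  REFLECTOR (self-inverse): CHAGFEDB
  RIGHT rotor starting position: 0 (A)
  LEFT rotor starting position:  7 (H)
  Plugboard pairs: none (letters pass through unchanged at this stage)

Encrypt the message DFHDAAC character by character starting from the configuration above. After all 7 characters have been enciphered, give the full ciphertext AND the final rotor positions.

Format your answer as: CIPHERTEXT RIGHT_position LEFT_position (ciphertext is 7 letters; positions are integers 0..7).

Answer: GGDBEDE 7 7

Derivation:
Char 1 ('D'): step: R->1, L=7; D->plug->D->R->E->L->D->refl->G->L'->G->R'->G->plug->G
Char 2 ('F'): step: R->2, L=7; F->plug->F->R->F->L->F->refl->E->L'->B->R'->G->plug->G
Char 3 ('H'): step: R->3, L=7; H->plug->H->R->F->L->F->refl->E->L'->B->R'->D->plug->D
Char 4 ('D'): step: R->4, L=7; D->plug->D->R->D->L->C->refl->A->L'->C->R'->B->plug->B
Char 5 ('A'): step: R->5, L=7; A->plug->A->R->B->L->E->refl->F->L'->F->R'->E->plug->E
Char 6 ('A'): step: R->6, L=7; A->plug->A->R->G->L->G->refl->D->L'->E->R'->D->plug->D
Char 7 ('C'): step: R->7, L=7; C->plug->C->R->D->L->C->refl->A->L'->C->R'->E->plug->E
Final: ciphertext=GGDBEDE, RIGHT=7, LEFT=7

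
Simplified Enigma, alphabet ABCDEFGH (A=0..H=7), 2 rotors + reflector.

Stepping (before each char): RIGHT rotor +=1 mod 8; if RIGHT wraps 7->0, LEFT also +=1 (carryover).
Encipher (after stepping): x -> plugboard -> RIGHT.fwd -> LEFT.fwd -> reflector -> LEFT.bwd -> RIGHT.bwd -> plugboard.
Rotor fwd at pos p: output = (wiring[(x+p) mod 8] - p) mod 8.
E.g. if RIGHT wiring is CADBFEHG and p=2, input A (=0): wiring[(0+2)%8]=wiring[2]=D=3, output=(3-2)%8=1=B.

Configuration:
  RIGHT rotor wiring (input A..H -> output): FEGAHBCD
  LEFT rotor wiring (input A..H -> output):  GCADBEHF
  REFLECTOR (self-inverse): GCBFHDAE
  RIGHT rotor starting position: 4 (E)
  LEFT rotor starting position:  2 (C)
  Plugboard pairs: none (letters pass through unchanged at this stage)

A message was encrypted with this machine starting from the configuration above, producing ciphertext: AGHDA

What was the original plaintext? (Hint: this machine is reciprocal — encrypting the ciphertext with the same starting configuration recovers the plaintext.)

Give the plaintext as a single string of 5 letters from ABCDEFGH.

Answer: BHEFD

Derivation:
Char 1 ('A'): step: R->5, L=2; A->plug->A->R->E->L->F->refl->D->L'->F->R'->B->plug->B
Char 2 ('G'): step: R->6, L=2; G->plug->G->R->B->L->B->refl->C->L'->D->R'->H->plug->H
Char 3 ('H'): step: R->7, L=2; H->plug->H->R->D->L->C->refl->B->L'->B->R'->E->plug->E
Char 4 ('D'): step: R->0, L->3 (L advanced); D->plug->D->R->A->L->A->refl->G->L'->B->R'->F->plug->F
Char 5 ('A'): step: R->1, L=3; A->plug->A->R->D->L->E->refl->H->L'->G->R'->D->plug->D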